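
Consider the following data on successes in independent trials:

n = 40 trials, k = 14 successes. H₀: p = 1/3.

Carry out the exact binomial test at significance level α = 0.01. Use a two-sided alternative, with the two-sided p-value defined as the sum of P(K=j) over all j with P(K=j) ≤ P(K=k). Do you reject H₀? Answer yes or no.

Exact binomial: n=40, k=14, p₀=1/3=0.3333
P(X=j) = C(n,j)·p₀^j·(1−p₀)^(n−j); p = Σ P(X=j) over j with P(X=j) ≤ P(X=14)
p-value (two-sided) = 0.86716
At α=0.01: p ≥ α → fail to reject H₀

reject H₀: no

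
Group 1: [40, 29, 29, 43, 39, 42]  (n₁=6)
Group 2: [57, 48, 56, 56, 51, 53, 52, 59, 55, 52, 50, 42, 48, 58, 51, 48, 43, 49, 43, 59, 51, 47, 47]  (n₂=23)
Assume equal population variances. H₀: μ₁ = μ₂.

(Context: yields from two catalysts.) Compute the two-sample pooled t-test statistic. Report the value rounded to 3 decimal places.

x̄₁=37.000, s₁=6.356, n₁=6
x̄₂=51.087, s₂=5.035, n₂=23
s_p² = [5·6.356² + 22·5.035²]/27 = 28.1417
SE = √(s_p²·(1/6+1/23)) = 2.4318
t = (37.000−51.087)/2.4318 = -5.7927
df = 27

test statistic = -5.793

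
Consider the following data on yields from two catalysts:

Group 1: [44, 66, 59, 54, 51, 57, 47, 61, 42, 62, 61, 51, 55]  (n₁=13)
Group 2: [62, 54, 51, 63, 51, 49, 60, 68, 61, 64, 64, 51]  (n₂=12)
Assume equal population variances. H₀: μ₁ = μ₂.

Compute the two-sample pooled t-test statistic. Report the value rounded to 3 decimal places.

test statistic = -1.273

x̄₁=54.615, s₁=7.343, n₁=13
x̄₂=58.167, s₂=6.534, n₂=12
s_p² = [12·7.343² + 11·6.534²]/23 = 48.5541
SE = √(s_p²·(1/13+1/12)) = 2.7895
t = (54.615−58.167)/2.7895 = -1.2731
df = 23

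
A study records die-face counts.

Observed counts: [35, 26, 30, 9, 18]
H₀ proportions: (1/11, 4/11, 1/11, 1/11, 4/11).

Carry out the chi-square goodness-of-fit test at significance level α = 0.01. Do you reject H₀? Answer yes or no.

n = 118; E_i = n·p_i = [10.73, 42.91, 10.73, 10.73, 42.91]
χ² = (35−10.73)²/10.73 + (26−42.91)²/42.91 + (30−10.73)²/10.73 + (9−10.73)²/10.73 + (18−42.91)²/42.91 = 110.9492
df = 4
p-value (upper-tail) = 0.00000
At α=0.01: p < α → reject H₀

reject H₀: yes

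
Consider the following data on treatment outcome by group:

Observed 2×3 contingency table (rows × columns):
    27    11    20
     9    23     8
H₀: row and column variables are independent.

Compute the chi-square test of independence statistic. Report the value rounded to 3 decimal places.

Row totals [58, 40], col totals [36, 34, 28], n=98
χ² = (27−21.31)²/21.31 + (11−20.12)²/20.12 + (20−16.57)²/16.57 + (9−14.69)²/14.69 + (23−13.88)²/13.88 + (8−11.43)²/11.43 = 15.5983
df = 2

test statistic = 15.598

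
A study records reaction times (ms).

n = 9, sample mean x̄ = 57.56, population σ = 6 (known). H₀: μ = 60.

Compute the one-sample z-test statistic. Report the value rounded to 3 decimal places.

SE = σ/√n = 6/√9 = 2.0000
z = (x̄−μ₀)/SE = (57.56−60)/2.0000 = -1.2200

test statistic = -1.220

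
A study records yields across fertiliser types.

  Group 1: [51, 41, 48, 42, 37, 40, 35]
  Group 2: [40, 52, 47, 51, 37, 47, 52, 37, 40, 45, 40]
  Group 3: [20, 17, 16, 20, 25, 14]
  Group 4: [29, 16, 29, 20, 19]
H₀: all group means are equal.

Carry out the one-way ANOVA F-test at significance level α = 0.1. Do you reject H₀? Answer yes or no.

reject H₀: yes

Group means [42.00, 44.36, 18.67, 22.60], grand mean 34.724
SSB = Σnᵢ(x̄ᵢ−x̄)² = 3674.714; SSW = ΣΣ(x−x̄ᵢ)² = 757.079
MSB = 3674.714/3 = 1224.9048; MSW = 757.079/25 = 30.2832
F = MSB/MSW = 40.4484
df = (3, 25)
p-value (upper-tail) = 0.00000
At α=0.1: p < α → reject H₀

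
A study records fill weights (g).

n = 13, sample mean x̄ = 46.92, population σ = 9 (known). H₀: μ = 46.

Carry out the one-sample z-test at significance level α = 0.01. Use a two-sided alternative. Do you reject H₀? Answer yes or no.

reject H₀: no

SE = σ/√n = 9/√13 = 2.4962
z = (x̄−μ₀)/SE = (46.92−46)/2.4962 = 0.3686
p-value (two-sided) = 0.71245
At α=0.01: p ≥ α → fail to reject H₀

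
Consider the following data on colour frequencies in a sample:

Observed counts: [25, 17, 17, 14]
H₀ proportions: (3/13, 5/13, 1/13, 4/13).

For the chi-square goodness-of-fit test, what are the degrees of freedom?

df = k − 1 = 4 − 1 = 3

degrees of freedom = 3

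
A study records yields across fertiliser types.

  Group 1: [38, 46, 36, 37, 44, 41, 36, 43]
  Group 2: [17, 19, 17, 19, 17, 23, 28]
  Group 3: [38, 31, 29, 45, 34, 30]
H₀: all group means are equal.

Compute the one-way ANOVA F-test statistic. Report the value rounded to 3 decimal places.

Group means [40.12, 20.00, 34.50], grand mean 31.810
SSB = Σnᵢ(x̄ᵢ−x̄)² = 1572.863; SSW = ΣΣ(x−x̄ᵢ)² = 394.375
MSB = 1572.863/2 = 786.4315; MSW = 394.375/18 = 21.9097
F = MSB/MSW = 35.8942
df = (2, 18)

test statistic = 35.894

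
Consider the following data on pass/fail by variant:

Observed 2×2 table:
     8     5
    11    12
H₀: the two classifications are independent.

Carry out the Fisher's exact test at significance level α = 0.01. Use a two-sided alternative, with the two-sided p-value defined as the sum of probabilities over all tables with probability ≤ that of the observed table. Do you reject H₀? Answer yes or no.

Margins: r₁=13, r₂=23, c₁=19, c₂=17, n=36
p_obs = C(13,8)·C(23,11)/C(36,19); sum pmf over tables with pmf ≤ p_obs
p-value (two-sided) = 0.50179
At α=0.01: p ≥ α → fail to reject H₀

reject H₀: no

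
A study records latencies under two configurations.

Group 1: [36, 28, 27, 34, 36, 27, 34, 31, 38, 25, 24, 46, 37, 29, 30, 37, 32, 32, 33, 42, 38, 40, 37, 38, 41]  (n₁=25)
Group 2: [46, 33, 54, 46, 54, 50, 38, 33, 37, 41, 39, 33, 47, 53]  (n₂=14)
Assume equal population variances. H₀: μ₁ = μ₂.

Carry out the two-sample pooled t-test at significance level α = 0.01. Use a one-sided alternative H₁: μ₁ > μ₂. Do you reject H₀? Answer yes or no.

reject H₀: no

x̄₁=34.080, s₁=5.590, n₁=25
x̄₂=43.143, s₂=7.873, n₂=14
s_p² = [24·5.590² + 13·7.873²]/37 = 42.0420
SE = √(s_p²·(1/25+1/14)) = 2.1644
t = (34.080−43.143)/2.1644 = -4.1872
df = 37
p-value (one-sided, H₁ greater) = 0.99992
At α=0.01: p ≥ α → fail to reject H₀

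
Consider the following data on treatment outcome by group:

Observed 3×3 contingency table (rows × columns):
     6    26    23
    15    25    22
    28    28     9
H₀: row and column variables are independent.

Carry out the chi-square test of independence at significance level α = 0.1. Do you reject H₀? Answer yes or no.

reject H₀: yes

Row totals [55, 62, 65], col totals [49, 79, 54], n=182
χ² = (6−14.81)²/14.81 + (26−23.87)²/23.87 + (23−16.32)²/16.32 + (15−16.69)²/16.69 + (25−26.91)²/26.91 + (22−18.40)²/18.40 + (28−17.50)²/17.50 + (28−28.21)²/28.21 + (9−19.29)²/19.29 = 20.9648
df = 4
p-value (upper-tail) = 0.00032
At α=0.1: p < α → reject H₀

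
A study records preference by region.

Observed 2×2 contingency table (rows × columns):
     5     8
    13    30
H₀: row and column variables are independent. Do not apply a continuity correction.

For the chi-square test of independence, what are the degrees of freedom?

degrees of freedom = 1

df = (r−1)(c−1) = (2−1)·(2−1) = 1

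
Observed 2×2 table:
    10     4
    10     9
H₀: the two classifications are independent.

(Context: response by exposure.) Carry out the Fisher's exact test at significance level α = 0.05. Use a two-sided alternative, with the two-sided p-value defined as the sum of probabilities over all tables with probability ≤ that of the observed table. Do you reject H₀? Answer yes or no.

Margins: r₁=14, r₂=19, c₁=20, c₂=13, n=33
p_obs = C(14,10)·C(19,10)/C(33,20); sum pmf over tables with pmf ≤ p_obs
p-value (two-sided) = 0.30954
At α=0.05: p ≥ α → fail to reject H₀

reject H₀: no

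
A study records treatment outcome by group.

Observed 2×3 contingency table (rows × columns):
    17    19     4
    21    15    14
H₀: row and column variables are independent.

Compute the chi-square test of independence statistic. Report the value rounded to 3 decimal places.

test statistic = 5.403

Row totals [40, 50], col totals [38, 34, 18], n=90
χ² = (17−16.89)²/16.89 + (19−15.11)²/15.11 + (4−8.00)²/8.00 + (21−21.11)²/21.11 + (15−18.89)²/18.89 + (14−10.00)²/10.00 = 5.4028
df = 2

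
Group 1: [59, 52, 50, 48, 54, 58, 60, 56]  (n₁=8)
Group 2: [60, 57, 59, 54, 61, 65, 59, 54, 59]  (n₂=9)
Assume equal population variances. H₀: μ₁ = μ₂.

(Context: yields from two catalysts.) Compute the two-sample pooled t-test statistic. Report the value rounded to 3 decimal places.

x̄₁=54.625, s₁=4.373, n₁=8
x̄₂=58.667, s₂=3.428, n₂=9
s_p² = [7·4.373² + 8·3.428²]/15 = 15.1917
SE = √(s_p²·(1/8+1/9)) = 1.8939
t = (54.625−58.667)/1.8939 = -2.1340
df = 15

test statistic = -2.134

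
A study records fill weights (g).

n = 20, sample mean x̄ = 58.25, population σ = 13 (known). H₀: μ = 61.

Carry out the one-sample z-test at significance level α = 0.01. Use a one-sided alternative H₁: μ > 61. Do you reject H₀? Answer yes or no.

reject H₀: no

SE = σ/√n = 13/√20 = 2.9069
z = (x̄−μ₀)/SE = (58.25−61)/2.9069 = -0.9460
p-value (one-sided, H₁ greater) = 0.82793
At α=0.01: p ≥ α → fail to reject H₀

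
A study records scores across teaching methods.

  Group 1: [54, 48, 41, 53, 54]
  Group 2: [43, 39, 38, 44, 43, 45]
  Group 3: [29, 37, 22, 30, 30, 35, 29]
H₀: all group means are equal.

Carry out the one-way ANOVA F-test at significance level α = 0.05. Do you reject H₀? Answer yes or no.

Group means [50.00, 42.00, 30.29], grand mean 39.667
SSB = Σnᵢ(x̄ᵢ−x̄)² = 1182.571; SSW = ΣΣ(x−x̄ᵢ)² = 305.429
MSB = 1182.571/2 = 591.2857; MSW = 305.429/15 = 20.3619
F = MSB/MSW = 29.0388
df = (2, 15)
p-value (upper-tail) = 0.00001
At α=0.05: p < α → reject H₀

reject H₀: yes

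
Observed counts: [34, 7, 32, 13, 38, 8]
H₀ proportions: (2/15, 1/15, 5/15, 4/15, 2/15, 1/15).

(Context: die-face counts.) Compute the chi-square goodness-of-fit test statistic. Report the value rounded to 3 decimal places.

n = 132; E_i = n·p_i = [17.60, 8.80, 44.00, 35.20, 17.60, 8.80]
χ² = (34−17.60)²/17.60 + (7−8.80)²/8.80 + (32−44.00)²/44.00 + (13−35.20)²/35.20 + (38−17.60)²/17.60 + (8−8.80)²/8.80 = 56.6420
df = 5

test statistic = 56.642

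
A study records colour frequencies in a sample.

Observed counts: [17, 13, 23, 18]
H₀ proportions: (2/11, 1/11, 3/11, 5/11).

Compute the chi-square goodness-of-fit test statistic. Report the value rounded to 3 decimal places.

n = 71; E_i = n·p_i = [12.91, 6.45, 19.36, 32.27]
χ² = (17−12.91)²/12.91 + (13−6.45)²/6.45 + (23−19.36)²/19.36 + (18−32.27)²/32.27 = 14.9291
df = 3

test statistic = 14.929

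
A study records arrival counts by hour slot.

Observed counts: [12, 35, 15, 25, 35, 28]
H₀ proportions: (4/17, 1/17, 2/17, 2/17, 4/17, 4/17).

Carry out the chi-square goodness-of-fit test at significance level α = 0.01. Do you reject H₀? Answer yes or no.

n = 150; E_i = n·p_i = [35.29, 8.82, 17.65, 17.65, 35.29, 35.29]
χ² = (12−35.29)²/35.29 + (35−8.82)²/8.82 + (15−17.65)²/17.65 + (25−17.65)²/17.65 + (35−35.29)²/35.29 + (28−35.29)²/35.29 = 98.0017
df = 5
p-value (upper-tail) = 0.00000
At α=0.01: p < α → reject H₀

reject H₀: yes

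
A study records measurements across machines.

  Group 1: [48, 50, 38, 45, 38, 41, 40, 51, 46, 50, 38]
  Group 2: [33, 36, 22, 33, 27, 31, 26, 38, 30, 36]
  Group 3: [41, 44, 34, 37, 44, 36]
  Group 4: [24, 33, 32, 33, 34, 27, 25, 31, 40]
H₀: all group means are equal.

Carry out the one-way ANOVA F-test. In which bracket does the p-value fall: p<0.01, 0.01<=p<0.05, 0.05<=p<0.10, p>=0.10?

p-value bracket: p<0.01

Group means [44.09, 31.20, 39.33, 31.00], grand mean 36.444
SSB = Σnᵢ(x̄ᵢ−x̄)² = 1235.046; SSW = ΣΣ(x−x̄ᵢ)² = 795.842
MSB = 1235.046/3 = 411.6822; MSW = 795.842/32 = 24.8701
F = MSB/MSW = 16.5533
df = (3, 32)
p-value (upper-tail) = 0.00000
→ bracket: p<0.01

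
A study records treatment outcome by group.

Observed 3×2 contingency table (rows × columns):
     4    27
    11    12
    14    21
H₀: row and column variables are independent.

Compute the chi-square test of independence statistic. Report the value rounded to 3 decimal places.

Row totals [31, 23, 35], col totals [29, 60], n=89
χ² = (4−10.10)²/10.10 + (27−20.90)²/20.90 + (11−7.49)²/7.49 + (12−15.51)²/15.51 + (14−11.40)²/11.40 + (21−23.60)²/23.60 = 8.7748
df = 2

test statistic = 8.775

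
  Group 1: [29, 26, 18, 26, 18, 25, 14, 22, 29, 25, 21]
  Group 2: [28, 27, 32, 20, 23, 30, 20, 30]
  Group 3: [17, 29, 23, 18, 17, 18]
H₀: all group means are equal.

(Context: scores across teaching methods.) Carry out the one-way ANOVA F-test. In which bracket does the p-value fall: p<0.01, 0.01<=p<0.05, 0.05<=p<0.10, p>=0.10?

Group means [23.00, 26.25, 20.33], grand mean 23.400
SSB = Σnᵢ(x̄ᵢ−x̄)² = 123.167; SSW = ΣΣ(x−x̄ᵢ)² = 502.833
MSB = 123.167/2 = 61.5833; MSW = 502.833/22 = 22.8561
F = MSB/MSW = 2.6944
df = (2, 22)
p-value (upper-tail) = 0.08981
→ bracket: 0.05<=p<0.10

p-value bracket: 0.05<=p<0.10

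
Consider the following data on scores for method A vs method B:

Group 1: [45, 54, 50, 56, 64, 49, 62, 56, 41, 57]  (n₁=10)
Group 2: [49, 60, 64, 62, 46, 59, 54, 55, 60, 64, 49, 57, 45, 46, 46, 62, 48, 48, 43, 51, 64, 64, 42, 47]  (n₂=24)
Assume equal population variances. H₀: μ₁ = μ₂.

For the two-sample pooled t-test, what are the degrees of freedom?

df = n₁ + n₂ − 2 = 10 + 24 − 2 = 32

degrees of freedom = 32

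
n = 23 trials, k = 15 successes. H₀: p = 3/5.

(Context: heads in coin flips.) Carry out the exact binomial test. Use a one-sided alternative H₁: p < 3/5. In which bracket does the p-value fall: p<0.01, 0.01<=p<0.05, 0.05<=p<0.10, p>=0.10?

Exact binomial: n=23, k=15, p₀=3/5=0.6000
P(X≤15) from Σ C(n,i)·p₀^i·(1−p₀)^(n−i)
p-value (one-sided, H₁ less) = 0.76273
→ bracket: p>=0.10

p-value bracket: p>=0.10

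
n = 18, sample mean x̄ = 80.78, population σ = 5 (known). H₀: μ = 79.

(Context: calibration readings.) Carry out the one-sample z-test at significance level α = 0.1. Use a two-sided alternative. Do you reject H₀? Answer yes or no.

SE = σ/√n = 5/√18 = 1.1785
z = (x̄−μ₀)/SE = (80.78−79)/1.1785 = 1.5104
p-value (two-sided) = 0.13095
At α=0.1: p ≥ α → fail to reject H₀

reject H₀: no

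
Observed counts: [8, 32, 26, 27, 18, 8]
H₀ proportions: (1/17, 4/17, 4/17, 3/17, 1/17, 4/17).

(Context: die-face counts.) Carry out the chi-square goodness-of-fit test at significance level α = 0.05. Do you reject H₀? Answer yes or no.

n = 119; E_i = n·p_i = [7.00, 28.00, 28.00, 21.00, 7.00, 28.00]
χ² = (8−7.00)²/7.00 + (32−28.00)²/28.00 + (26−28.00)²/28.00 + (27−21.00)²/21.00 + (18−7.00)²/7.00 + (8−28.00)²/28.00 = 34.1429
df = 5
p-value (upper-tail) = 0.00000
At α=0.05: p < α → reject H₀

reject H₀: yes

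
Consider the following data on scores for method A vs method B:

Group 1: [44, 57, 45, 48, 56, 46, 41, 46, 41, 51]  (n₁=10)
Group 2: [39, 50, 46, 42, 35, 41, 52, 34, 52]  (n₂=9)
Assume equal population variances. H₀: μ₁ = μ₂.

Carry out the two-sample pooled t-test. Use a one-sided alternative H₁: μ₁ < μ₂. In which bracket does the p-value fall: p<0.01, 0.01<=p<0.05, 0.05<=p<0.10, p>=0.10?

p-value bracket: p>=0.10

x̄₁=47.500, s₁=5.603, n₁=10
x̄₂=43.444, s₂=6.930, n₂=9
s_p² = [9·5.603² + 8·6.930²]/17 = 39.2190
SE = √(s_p²·(1/10+1/9)) = 2.8774
t = (47.500−43.444)/2.8774 = 1.4094
df = 17
p-value (one-sided, H₁ less) = 0.91163
→ bracket: p>=0.10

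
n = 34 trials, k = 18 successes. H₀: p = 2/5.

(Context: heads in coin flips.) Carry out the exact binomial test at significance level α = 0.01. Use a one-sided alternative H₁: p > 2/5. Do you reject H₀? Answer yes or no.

Exact binomial: n=34, k=18, p₀=2/5=0.4000
P(X≥18) from Σ C(n,i)·p₀^i·(1−p₀)^(n−i)
p-value (one-sided, H₁ greater) = 0.08717
At α=0.01: p ≥ α → fail to reject H₀

reject H₀: no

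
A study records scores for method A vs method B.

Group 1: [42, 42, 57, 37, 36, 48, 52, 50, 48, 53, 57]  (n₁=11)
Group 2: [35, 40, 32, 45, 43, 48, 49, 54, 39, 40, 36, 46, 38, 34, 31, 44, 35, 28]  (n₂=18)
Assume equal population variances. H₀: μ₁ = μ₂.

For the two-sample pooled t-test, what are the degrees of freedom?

df = n₁ + n₂ − 2 = 11 + 18 − 2 = 27

degrees of freedom = 27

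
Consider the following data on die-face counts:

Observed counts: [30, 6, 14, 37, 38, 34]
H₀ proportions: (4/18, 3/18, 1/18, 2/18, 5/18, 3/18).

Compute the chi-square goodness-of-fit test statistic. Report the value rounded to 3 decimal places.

test statistic = 43.826

n = 159; E_i = n·p_i = [35.33, 26.50, 8.83, 17.67, 44.17, 26.50]
χ² = (30−35.33)²/35.33 + (6−26.50)²/26.50 + (14−8.83)²/8.83 + (37−17.67)²/17.67 + (38−44.17)²/44.17 + (34−26.50)²/26.50 = 43.8264
df = 5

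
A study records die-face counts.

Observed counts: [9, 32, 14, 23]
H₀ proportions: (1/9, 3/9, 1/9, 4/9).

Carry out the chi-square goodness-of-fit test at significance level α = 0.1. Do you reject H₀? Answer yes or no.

n = 78; E_i = n·p_i = [8.67, 26.00, 8.67, 34.67]
χ² = (9−8.67)²/8.67 + (32−26.00)²/26.00 + (14−8.67)²/8.67 + (23−34.67)²/34.67 = 8.6058
df = 3
p-value (upper-tail) = 0.03502
At α=0.1: p < α → reject H₀

reject H₀: yes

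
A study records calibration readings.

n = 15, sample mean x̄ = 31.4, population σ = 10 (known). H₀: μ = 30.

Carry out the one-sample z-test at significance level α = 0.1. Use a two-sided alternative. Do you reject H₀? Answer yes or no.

SE = σ/√n = 10/√15 = 2.5820
z = (x̄−μ₀)/SE = (31.4−30)/2.5820 = 0.5422
p-value (two-sided) = 0.58767
At α=0.1: p ≥ α → fail to reject H₀

reject H₀: no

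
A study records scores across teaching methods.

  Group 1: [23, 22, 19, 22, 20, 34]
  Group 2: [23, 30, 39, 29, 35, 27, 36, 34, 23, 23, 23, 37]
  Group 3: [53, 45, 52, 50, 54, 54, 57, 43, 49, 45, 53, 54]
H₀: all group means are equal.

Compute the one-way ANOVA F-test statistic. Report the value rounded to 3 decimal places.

test statistic = 69.752

Group means [23.33, 29.92, 50.75], grand mean 36.933
SSB = Σnᵢ(x̄ᵢ−x̄)² = 3991.367; SSW = ΣΣ(x−x̄ᵢ)² = 772.500
MSB = 3991.367/2 = 1995.6833; MSW = 772.500/27 = 28.6111
F = MSB/MSW = 69.7520
df = (2, 27)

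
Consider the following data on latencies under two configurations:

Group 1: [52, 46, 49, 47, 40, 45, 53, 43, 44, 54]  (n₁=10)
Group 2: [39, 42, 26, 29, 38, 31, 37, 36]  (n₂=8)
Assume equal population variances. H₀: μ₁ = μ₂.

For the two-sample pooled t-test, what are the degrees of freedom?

degrees of freedom = 16

df = n₁ + n₂ − 2 = 10 + 8 − 2 = 16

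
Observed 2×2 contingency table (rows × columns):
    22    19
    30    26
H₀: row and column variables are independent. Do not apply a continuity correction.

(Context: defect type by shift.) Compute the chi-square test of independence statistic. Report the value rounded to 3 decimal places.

test statistic = 0.000

Row totals [41, 56], col totals [52, 45], n=97
χ² = (22−21.98)²/21.98 + (19−19.02)²/19.02 + (30−30.02)²/30.02 + (26−25.98)²/25.98 = 0.0001
df = 1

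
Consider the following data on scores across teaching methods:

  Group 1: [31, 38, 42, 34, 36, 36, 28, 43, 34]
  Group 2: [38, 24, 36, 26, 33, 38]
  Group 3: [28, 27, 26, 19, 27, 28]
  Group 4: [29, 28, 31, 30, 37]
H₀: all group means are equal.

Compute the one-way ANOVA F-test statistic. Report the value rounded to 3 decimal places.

test statistic = 5.511

Group means [35.78, 32.50, 25.83, 31.00], grand mean 31.808
SSB = Σnᵢ(x̄ᵢ−x̄)² = 362.150; SSW = ΣΣ(x−x̄ᵢ)² = 481.889
MSB = 362.150/3 = 120.7165; MSW = 481.889/22 = 21.9040
F = MSB/MSW = 5.5112
df = (3, 22)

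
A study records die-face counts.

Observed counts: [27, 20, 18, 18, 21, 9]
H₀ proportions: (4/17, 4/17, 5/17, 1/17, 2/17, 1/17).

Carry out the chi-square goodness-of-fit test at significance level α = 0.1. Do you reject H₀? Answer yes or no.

n = 113; E_i = n·p_i = [26.59, 26.59, 33.24, 6.65, 13.29, 6.65]
χ² = (27−26.59)²/26.59 + (20−26.59)²/26.59 + (18−33.24)²/33.24 + (18−6.65)²/6.65 + (21−13.29)²/13.29 + (9−6.65)²/6.65 = 33.3128
df = 5
p-value (upper-tail) = 0.00000
At α=0.1: p < α → reject H₀

reject H₀: yes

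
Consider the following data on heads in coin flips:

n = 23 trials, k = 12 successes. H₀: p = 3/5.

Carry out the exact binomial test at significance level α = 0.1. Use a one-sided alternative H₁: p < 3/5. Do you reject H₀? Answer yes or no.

Exact binomial: n=23, k=12, p₀=3/5=0.6000
P(X≤12) from Σ C(n,i)·p₀^i·(1−p₀)^(n−i)
p-value (one-sided, H₁ less) = 0.28709
At α=0.1: p ≥ α → fail to reject H₀

reject H₀: no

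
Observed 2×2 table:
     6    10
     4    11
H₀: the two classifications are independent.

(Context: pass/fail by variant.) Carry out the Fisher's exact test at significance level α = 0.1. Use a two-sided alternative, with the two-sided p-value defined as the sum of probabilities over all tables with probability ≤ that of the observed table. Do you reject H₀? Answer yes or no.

Margins: r₁=16, r₂=15, c₁=10, c₂=21, n=31
p_obs = C(16,6)·C(15,4)/C(31,10); sum pmf over tables with pmf ≤ p_obs
p-value (two-sided) = 0.70425
At α=0.1: p ≥ α → fail to reject H₀

reject H₀: no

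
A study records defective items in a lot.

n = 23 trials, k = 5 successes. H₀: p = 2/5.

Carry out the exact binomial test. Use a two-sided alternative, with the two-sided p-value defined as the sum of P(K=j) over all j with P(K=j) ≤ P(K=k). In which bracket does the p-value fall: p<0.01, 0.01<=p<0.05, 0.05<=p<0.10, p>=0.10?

Exact binomial: n=23, k=5, p₀=2/5=0.4000
P(X=j) = C(n,j)·p₀^j·(1−p₀)^(n−j); p = Σ P(X=j) over j with P(X=j) ≤ P(X=5)
p-value (two-sided) = 0.08889
→ bracket: 0.05<=p<0.10

p-value bracket: 0.05<=p<0.10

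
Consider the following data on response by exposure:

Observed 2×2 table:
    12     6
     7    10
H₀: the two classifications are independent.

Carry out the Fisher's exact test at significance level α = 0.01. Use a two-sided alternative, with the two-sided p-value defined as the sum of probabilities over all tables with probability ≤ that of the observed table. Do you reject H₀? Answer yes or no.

Margins: r₁=18, r₂=17, c₁=19, c₂=16, n=35
p_obs = C(18,12)·C(17,7)/C(35,19); sum pmf over tables with pmf ≤ p_obs
p-value (two-sided) = 0.18114
At α=0.01: p ≥ α → fail to reject H₀

reject H₀: no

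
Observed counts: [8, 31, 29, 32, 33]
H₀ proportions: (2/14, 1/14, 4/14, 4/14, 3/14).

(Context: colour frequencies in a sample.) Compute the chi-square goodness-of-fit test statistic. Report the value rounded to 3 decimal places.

test statistic = 58.816

n = 133; E_i = n·p_i = [19.00, 9.50, 38.00, 38.00, 28.50]
χ² = (8−19.00)²/19.00 + (31−9.50)²/9.50 + (29−38.00)²/38.00 + (32−38.00)²/38.00 + (33−28.50)²/28.50 = 58.8158
df = 4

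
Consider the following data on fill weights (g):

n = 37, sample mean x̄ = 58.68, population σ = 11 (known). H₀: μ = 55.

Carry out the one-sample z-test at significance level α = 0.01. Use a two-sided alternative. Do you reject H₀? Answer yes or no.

SE = σ/√n = 11/√37 = 1.8084
z = (x̄−μ₀)/SE = (58.68−55)/1.8084 = 2.0350
p-value (two-sided) = 0.04185
At α=0.01: p ≥ α → fail to reject H₀

reject H₀: no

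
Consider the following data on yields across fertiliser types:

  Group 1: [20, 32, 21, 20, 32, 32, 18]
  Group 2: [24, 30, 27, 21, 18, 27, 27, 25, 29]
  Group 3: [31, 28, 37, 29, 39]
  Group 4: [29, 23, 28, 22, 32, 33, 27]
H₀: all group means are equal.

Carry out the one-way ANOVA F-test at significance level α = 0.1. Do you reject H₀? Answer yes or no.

reject H₀: yes

Group means [25.00, 25.33, 32.80, 27.71], grand mean 27.179
SSB = Σnᵢ(x̄ᵢ−x̄)² = 223.879; SSW = ΣΣ(x−x̄ᵢ)² = 580.229
MSB = 223.879/3 = 74.6262; MSW = 580.229/24 = 24.1762
F = MSB/MSW = 3.0868
df = (3, 24)
p-value (upper-tail) = 0.04627
At α=0.1: p < α → reject H₀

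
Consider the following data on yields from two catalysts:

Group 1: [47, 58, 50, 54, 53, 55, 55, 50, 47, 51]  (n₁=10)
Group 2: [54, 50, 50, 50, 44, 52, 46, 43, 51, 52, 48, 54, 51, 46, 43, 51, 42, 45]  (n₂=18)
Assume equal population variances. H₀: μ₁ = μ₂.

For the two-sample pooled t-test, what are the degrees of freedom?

degrees of freedom = 26

df = n₁ + n₂ − 2 = 10 + 18 − 2 = 26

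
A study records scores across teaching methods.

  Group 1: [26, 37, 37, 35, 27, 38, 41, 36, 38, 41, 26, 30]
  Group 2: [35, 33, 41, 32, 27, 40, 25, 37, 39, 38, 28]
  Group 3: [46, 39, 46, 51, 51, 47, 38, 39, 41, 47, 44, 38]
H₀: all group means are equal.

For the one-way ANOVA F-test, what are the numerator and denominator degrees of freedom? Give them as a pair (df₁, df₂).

k = 3 groups, N = 35 total
df = (k−1, N−k) = (3−1, 35−3) = (2, 32)

degrees of freedom = [2, 32]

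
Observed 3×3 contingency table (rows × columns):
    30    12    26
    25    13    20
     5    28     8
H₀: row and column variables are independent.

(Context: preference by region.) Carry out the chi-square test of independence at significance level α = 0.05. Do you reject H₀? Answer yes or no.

reject H₀: yes

Row totals [68, 58, 41], col totals [60, 53, 54], n=167
χ² = (30−24.43)²/24.43 + (12−21.58)²/21.58 + (26−21.99)²/21.99 + (25−20.84)²/20.84 + (13−18.41)²/18.41 + (20−18.75)²/18.75 + (5−14.73)²/14.73 + (28−13.01)²/13.01 + (8−13.26)²/13.26 = 34.5339
df = 4
p-value (upper-tail) = 0.00000
At α=0.05: p < α → reject H₀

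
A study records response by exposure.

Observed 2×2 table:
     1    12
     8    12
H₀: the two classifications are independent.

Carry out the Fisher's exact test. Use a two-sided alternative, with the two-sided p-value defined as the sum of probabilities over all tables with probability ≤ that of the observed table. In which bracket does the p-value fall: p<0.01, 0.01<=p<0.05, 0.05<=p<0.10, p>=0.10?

Margins: r₁=13, r₂=20, c₁=9, c₂=24, n=33
p_obs = C(13,1)·C(20,8)/C(33,9); sum pmf over tables with pmf ≤ p_obs
p-value (two-sided) = 0.05596
→ bracket: 0.05<=p<0.10

p-value bracket: 0.05<=p<0.10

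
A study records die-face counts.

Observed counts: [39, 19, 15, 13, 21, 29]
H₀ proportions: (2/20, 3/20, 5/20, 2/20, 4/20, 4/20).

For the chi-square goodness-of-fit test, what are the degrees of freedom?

df = k − 1 = 6 − 1 = 5

degrees of freedom = 5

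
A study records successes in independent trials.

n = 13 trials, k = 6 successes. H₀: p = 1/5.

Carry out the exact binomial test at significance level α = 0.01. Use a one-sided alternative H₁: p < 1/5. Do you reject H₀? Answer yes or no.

reject H₀: no

Exact binomial: n=13, k=6, p₀=1/5=0.2000
P(X≤6) from Σ C(n,i)·p₀^i·(1−p₀)^(n−i)
p-value (one-sided, H₁ less) = 0.99300
At α=0.01: p ≥ α → fail to reject H₀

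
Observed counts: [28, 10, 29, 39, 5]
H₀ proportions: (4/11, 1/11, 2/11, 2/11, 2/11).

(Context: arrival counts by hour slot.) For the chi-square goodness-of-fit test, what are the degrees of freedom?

df = k − 1 = 5 − 1 = 4

degrees of freedom = 4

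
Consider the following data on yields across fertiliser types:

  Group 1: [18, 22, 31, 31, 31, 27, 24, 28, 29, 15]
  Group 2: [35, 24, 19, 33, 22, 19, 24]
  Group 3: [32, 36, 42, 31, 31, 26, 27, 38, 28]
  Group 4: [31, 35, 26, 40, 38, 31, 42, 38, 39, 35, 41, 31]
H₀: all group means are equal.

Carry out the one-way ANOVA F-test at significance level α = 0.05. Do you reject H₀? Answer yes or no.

Group means [25.60, 25.14, 32.33, 35.58], grand mean 30.263
SSB = Σnᵢ(x̄ᵢ−x̄)² = 779.195; SSW = ΣΣ(x−x̄ᵢ)² = 1038.174
MSB = 779.195/3 = 259.7315; MSW = 1038.174/34 = 30.5345
F = MSB/MSW = 8.5062
df = (3, 34)
p-value (upper-tail) = 0.00024
At α=0.05: p < α → reject H₀

reject H₀: yes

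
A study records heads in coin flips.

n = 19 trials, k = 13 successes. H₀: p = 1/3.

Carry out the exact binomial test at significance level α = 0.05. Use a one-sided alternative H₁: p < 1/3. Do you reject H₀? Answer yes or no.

Exact binomial: n=19, k=13, p₀=1/3=0.3333
P(X≤13) from Σ C(n,i)·p₀^i·(1−p₀)^(n−i)
p-value (one-sided, H₁ less) = 0.99962
At α=0.05: p ≥ α → fail to reject H₀

reject H₀: no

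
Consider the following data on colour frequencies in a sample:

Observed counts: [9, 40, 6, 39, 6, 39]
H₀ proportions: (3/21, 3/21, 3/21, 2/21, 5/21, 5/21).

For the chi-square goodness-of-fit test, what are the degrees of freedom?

degrees of freedom = 5

df = k − 1 = 6 − 1 = 5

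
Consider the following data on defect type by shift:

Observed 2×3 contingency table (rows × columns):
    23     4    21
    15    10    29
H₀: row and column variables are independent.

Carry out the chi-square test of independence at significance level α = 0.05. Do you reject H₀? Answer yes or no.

reject H₀: no

Row totals [48, 54], col totals [38, 14, 50], n=102
χ² = (23−17.88)²/17.88 + (4−6.59)²/6.59 + (21−23.53)²/23.53 + (15−20.12)²/20.12 + (10−7.41)²/7.41 + (29−26.47)²/26.47 = 5.2007
df = 2
p-value (upper-tail) = 0.07425
At α=0.05: p ≥ α → fail to reject H₀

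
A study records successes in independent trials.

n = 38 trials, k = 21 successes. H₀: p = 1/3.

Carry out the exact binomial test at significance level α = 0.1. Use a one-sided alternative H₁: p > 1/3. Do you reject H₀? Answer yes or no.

reject H₀: yes

Exact binomial: n=38, k=21, p₀=1/3=0.3333
P(X≥21) from Σ C(n,i)·p₀^i·(1−p₀)^(n−i)
p-value (one-sided, H₁ greater) = 0.00441
At α=0.1: p < α → reject H₀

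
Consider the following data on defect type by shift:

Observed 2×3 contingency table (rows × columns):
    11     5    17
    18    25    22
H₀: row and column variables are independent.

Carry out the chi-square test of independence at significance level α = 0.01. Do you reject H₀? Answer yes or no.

Row totals [33, 65], col totals [29, 30, 39], n=98
χ² = (11−9.77)²/9.77 + (5−10.10)²/10.10 + (17−13.13)²/13.13 + (18−19.23)²/19.23 + (25−19.90)²/19.90 + (22−25.87)²/25.87 = 5.8374
df = 2
p-value (upper-tail) = 0.05400
At α=0.01: p ≥ α → fail to reject H₀

reject H₀: no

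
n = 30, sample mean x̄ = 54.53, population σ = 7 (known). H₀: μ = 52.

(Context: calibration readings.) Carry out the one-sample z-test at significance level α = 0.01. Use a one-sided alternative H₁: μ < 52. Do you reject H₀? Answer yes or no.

SE = σ/√n = 7/√30 = 1.2780
z = (x̄−μ₀)/SE = (54.53−52)/1.2780 = 1.9796
p-value (one-sided, H₁ less) = 0.97613
At α=0.01: p ≥ α → fail to reject H₀

reject H₀: no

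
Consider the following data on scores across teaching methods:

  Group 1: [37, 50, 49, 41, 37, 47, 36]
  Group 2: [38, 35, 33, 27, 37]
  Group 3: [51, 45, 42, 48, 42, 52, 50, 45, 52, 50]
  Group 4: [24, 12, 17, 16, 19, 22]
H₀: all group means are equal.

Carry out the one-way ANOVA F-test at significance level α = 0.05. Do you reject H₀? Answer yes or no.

Group means [42.43, 34.00, 47.70, 18.33], grand mean 37.643
SSB = Σnᵢ(x̄ᵢ−x̄)² = 3475.281; SSW = ΣΣ(x−x̄ᵢ)² = 531.148
MSB = 3475.281/3 = 1158.4270; MSW = 531.148/24 = 22.1312
F = MSB/MSW = 52.3437
df = (3, 24)
p-value (upper-tail) = 0.00000
At α=0.05: p < α → reject H₀

reject H₀: yes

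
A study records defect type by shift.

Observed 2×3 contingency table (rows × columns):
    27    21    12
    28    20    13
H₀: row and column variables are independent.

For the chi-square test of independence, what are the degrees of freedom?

degrees of freedom = 2

df = (r−1)(c−1) = (2−1)·(3−1) = 2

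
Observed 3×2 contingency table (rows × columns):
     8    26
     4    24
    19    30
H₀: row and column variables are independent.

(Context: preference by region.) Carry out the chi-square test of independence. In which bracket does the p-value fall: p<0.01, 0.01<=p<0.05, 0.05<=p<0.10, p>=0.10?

p-value bracket: 0.05<=p<0.10

Row totals [34, 28, 49], col totals [31, 80], n=111
χ² = (8−9.50)²/9.50 + (26−24.50)²/24.50 + (4−7.82)²/7.82 + (24−20.18)²/20.18 + (19−13.68)²/13.68 + (30−35.32)²/35.32 = 5.7803
df = 2
p-value (upper-tail) = 0.05557
→ bracket: 0.05<=p<0.10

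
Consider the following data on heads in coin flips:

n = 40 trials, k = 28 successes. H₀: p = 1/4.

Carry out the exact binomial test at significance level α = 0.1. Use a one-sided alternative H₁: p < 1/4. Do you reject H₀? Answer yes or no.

Exact binomial: n=40, k=28, p₀=1/4=0.2500
P(X≤28) from Σ C(n,i)·p₀^i·(1−p₀)^(n−i)
p-value (one-sided, H₁ less) = 1.00000
At α=0.1: p ≥ α → fail to reject H₀

reject H₀: no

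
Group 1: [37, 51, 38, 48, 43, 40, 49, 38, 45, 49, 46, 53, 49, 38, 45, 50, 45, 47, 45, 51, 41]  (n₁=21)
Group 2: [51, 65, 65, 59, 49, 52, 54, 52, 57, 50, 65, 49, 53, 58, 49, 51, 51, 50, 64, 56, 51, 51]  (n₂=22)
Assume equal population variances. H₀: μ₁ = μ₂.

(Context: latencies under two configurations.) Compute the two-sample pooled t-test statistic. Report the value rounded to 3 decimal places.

x̄₁=45.143, s₁=4.892, n₁=21
x̄₂=54.636, s₂=5.645, n₂=22
s_p² = [20·4.892² + 21·5.645²]/41 = 27.9918
SE = √(s_p²·(1/21+1/22)) = 1.6141
t = (45.143−54.636)/1.6141 = -5.8816
df = 41

test statistic = -5.882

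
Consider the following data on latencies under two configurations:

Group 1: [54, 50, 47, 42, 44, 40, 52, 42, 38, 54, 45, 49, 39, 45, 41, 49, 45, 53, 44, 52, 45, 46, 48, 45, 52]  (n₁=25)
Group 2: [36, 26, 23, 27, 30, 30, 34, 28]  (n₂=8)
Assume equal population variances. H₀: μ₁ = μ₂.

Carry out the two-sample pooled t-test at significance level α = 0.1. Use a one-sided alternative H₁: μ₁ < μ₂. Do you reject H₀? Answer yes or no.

reject H₀: no

x̄₁=46.440, s₁=4.735, n₁=25
x̄₂=29.250, s₂=4.234, n₂=8
s_p² = [24·4.735² + 7·4.234²]/31 = 21.4084
SE = √(s_p²·(1/25+1/8)) = 1.8795
t = (46.440−29.250)/1.8795 = 9.1462
df = 31
p-value (one-sided, H₁ less) = 1.00000
At α=0.1: p ≥ α → fail to reject H₀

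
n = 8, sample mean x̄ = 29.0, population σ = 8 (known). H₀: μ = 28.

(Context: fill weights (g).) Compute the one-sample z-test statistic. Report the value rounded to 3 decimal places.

SE = σ/√n = 8/√8 = 2.8284
z = (x̄−μ₀)/SE = (29.0−28)/2.8284 = 0.3536

test statistic = 0.354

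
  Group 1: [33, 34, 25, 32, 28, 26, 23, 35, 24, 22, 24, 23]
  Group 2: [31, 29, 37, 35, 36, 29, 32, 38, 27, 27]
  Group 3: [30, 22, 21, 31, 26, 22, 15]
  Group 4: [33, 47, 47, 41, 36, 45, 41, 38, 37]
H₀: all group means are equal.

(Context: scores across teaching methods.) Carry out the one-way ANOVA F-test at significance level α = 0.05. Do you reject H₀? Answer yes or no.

Group means [27.42, 32.10, 23.86, 40.56], grand mean 31.105
SSB = Σnᵢ(x̄ᵢ−x̄)² = 1344.683; SSW = ΣΣ(x−x̄ᵢ)² = 794.896
MSB = 1344.683/3 = 448.2276; MSW = 794.896/34 = 23.3793
F = MSB/MSW = 19.1720
df = (3, 34)
p-value (upper-tail) = 0.00000
At α=0.05: p < α → reject H₀

reject H₀: yes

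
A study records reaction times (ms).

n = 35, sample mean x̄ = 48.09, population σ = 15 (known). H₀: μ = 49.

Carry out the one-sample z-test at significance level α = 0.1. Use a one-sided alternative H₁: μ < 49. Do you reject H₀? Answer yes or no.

SE = σ/√n = 15/√35 = 2.5355
z = (x̄−μ₀)/SE = (48.09−49)/2.5355 = -0.3589
p-value (one-sided, H₁ less) = 0.35983
At α=0.1: p ≥ α → fail to reject H₀

reject H₀: no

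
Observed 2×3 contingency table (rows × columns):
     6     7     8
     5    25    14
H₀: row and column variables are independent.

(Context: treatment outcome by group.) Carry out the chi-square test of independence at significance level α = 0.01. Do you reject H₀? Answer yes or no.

reject H₀: no

Row totals [21, 44], col totals [11, 32, 22], n=65
χ² = (6−3.55)²/3.55 + (7−10.34)²/10.34 + (8−7.11)²/7.11 + (5−7.45)²/7.45 + (25−21.66)²/21.66 + (14−14.89)²/14.89 = 4.2454
df = 2
p-value (upper-tail) = 0.11971
At α=0.01: p ≥ α → fail to reject H₀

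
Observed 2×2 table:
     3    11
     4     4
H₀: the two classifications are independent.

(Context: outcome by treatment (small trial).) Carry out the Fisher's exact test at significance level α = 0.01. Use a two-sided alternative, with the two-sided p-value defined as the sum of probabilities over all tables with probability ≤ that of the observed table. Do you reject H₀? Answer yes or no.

Margins: r₁=14, r₂=8, c₁=7, c₂=15, n=22
p_obs = C(14,3)·C(8,4)/C(22,7); sum pmf over tables with pmf ≤ p_obs
p-value (two-sided) = 0.34262
At α=0.01: p ≥ α → fail to reject H₀

reject H₀: no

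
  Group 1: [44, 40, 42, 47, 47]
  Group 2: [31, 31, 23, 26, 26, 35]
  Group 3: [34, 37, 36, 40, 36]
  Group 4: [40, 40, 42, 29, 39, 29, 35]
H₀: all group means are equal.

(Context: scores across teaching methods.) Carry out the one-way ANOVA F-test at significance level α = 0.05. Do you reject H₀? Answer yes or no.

Group means [44.00, 28.67, 36.60, 36.29], grand mean 36.043
SSB = Σnᵢ(x̄ᵢ−x̄)² = 644.995; SSW = ΣΣ(x−x̄ᵢ)² = 329.962
MSB = 644.995/3 = 214.9982; MSW = 329.962/19 = 17.3664
F = MSB/MSW = 12.3801
df = (3, 19)
p-value (upper-tail) = 0.00010
At α=0.05: p < α → reject H₀

reject H₀: yes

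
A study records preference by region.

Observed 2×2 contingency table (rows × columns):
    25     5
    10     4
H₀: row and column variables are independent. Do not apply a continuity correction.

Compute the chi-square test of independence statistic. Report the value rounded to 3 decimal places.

test statistic = 0.831

Row totals [30, 14], col totals [35, 9], n=44
χ² = (25−23.86)²/23.86 + (5−6.14)²/6.14 + (10−11.14)²/11.14 + (4−2.86)²/2.86 = 0.8314
df = 1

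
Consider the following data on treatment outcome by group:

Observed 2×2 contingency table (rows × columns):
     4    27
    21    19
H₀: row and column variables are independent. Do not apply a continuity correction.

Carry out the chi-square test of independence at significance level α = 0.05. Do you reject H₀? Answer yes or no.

Row totals [31, 40], col totals [25, 46], n=71
χ² = (4−10.92)²/10.92 + (27−20.08)²/20.08 + (21−14.08)²/14.08 + (19−25.92)²/25.92 = 12.0033
df = 1
p-value (upper-tail) = 0.00053
At α=0.05: p < α → reject H₀

reject H₀: yes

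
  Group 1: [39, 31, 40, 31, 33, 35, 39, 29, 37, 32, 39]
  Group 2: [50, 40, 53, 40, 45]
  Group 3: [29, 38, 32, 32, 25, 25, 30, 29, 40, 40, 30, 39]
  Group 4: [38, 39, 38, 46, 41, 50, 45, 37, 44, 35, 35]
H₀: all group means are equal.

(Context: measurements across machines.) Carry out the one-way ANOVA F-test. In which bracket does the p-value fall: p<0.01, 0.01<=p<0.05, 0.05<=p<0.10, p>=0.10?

p-value bracket: p<0.01

Group means [35.00, 45.60, 32.42, 40.73], grand mean 37.179
SSB = Σnᵢ(x̄ᵢ−x̄)² = 817.445; SSW = ΣΣ(x−x̄ᵢ)² = 870.298
MSB = 817.445/3 = 272.4817; MSW = 870.298/35 = 24.8657
F = MSB/MSW = 10.9581
df = (3, 35)
p-value (upper-tail) = 0.00003
→ bracket: p<0.01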